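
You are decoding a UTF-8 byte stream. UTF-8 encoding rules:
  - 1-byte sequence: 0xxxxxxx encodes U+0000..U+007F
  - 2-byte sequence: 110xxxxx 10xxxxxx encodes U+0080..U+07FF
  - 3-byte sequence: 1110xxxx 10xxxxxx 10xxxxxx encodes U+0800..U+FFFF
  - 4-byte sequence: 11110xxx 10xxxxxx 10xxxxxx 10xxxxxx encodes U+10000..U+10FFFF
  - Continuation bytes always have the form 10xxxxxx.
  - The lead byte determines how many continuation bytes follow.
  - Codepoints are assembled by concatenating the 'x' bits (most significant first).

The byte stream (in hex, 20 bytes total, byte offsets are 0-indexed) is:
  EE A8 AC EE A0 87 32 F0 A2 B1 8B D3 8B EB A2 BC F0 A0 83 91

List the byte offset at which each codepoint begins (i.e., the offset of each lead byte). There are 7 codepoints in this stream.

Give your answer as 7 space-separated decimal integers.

Answer: 0 3 6 7 11 13 16

Derivation:
Byte[0]=EE: 3-byte lead, need 2 cont bytes. acc=0xE
Byte[1]=A8: continuation. acc=(acc<<6)|0x28=0x3A8
Byte[2]=AC: continuation. acc=(acc<<6)|0x2C=0xEA2C
Completed: cp=U+EA2C (starts at byte 0)
Byte[3]=EE: 3-byte lead, need 2 cont bytes. acc=0xE
Byte[4]=A0: continuation. acc=(acc<<6)|0x20=0x3A0
Byte[5]=87: continuation. acc=(acc<<6)|0x07=0xE807
Completed: cp=U+E807 (starts at byte 3)
Byte[6]=32: 1-byte ASCII. cp=U+0032
Byte[7]=F0: 4-byte lead, need 3 cont bytes. acc=0x0
Byte[8]=A2: continuation. acc=(acc<<6)|0x22=0x22
Byte[9]=B1: continuation. acc=(acc<<6)|0x31=0x8B1
Byte[10]=8B: continuation. acc=(acc<<6)|0x0B=0x22C4B
Completed: cp=U+22C4B (starts at byte 7)
Byte[11]=D3: 2-byte lead, need 1 cont bytes. acc=0x13
Byte[12]=8B: continuation. acc=(acc<<6)|0x0B=0x4CB
Completed: cp=U+04CB (starts at byte 11)
Byte[13]=EB: 3-byte lead, need 2 cont bytes. acc=0xB
Byte[14]=A2: continuation. acc=(acc<<6)|0x22=0x2E2
Byte[15]=BC: continuation. acc=(acc<<6)|0x3C=0xB8BC
Completed: cp=U+B8BC (starts at byte 13)
Byte[16]=F0: 4-byte lead, need 3 cont bytes. acc=0x0
Byte[17]=A0: continuation. acc=(acc<<6)|0x20=0x20
Byte[18]=83: continuation. acc=(acc<<6)|0x03=0x803
Byte[19]=91: continuation. acc=(acc<<6)|0x11=0x200D1
Completed: cp=U+200D1 (starts at byte 16)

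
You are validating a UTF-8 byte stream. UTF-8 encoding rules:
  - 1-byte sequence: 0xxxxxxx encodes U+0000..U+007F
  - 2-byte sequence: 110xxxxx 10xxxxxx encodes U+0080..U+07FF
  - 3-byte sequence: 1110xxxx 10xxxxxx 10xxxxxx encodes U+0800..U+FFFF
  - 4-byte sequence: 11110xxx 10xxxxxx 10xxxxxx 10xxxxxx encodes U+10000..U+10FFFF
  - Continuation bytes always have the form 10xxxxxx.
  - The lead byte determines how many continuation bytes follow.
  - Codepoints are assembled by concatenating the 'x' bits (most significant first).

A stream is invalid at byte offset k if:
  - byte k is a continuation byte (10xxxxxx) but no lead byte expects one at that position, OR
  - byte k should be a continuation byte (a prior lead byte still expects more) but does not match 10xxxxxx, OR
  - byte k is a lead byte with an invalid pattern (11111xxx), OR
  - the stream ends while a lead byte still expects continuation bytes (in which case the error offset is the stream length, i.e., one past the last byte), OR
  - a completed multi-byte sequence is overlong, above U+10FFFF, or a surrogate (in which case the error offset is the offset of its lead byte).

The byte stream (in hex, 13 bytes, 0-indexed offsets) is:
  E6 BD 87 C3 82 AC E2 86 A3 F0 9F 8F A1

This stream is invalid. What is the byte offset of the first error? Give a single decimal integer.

Byte[0]=E6: 3-byte lead, need 2 cont bytes. acc=0x6
Byte[1]=BD: continuation. acc=(acc<<6)|0x3D=0x1BD
Byte[2]=87: continuation. acc=(acc<<6)|0x07=0x6F47
Completed: cp=U+6F47 (starts at byte 0)
Byte[3]=C3: 2-byte lead, need 1 cont bytes. acc=0x3
Byte[4]=82: continuation. acc=(acc<<6)|0x02=0xC2
Completed: cp=U+00C2 (starts at byte 3)
Byte[5]=AC: INVALID lead byte (not 0xxx/110x/1110/11110)

Answer: 5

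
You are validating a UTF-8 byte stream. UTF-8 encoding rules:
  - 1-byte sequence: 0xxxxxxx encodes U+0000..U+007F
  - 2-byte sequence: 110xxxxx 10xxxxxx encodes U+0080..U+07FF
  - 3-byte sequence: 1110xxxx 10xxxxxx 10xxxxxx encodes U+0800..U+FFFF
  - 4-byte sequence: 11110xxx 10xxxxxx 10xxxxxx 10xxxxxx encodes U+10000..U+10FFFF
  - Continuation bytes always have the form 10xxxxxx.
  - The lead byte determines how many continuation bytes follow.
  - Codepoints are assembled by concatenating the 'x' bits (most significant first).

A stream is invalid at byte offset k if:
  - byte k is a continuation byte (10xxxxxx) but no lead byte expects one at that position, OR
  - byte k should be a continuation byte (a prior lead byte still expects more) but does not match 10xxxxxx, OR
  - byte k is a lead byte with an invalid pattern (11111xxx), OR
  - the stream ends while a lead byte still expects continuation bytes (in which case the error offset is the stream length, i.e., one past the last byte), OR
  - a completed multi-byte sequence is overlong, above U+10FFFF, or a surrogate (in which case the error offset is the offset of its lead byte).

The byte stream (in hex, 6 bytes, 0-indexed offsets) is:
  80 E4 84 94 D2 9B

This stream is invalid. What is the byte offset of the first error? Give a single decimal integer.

Answer: 0

Derivation:
Byte[0]=80: INVALID lead byte (not 0xxx/110x/1110/11110)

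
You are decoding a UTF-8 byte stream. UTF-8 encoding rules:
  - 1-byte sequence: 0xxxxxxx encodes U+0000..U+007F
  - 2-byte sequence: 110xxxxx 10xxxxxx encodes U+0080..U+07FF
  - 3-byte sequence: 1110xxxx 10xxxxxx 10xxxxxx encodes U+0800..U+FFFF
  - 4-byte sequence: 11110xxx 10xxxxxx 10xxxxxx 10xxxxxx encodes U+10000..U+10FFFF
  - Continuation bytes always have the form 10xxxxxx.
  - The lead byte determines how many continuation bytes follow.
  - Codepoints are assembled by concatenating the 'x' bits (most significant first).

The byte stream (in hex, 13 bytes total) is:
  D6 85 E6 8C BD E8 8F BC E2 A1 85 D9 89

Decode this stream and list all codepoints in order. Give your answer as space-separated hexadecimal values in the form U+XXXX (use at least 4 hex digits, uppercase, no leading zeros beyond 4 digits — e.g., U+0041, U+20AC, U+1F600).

Answer: U+0585 U+633D U+83FC U+2845 U+0649

Derivation:
Byte[0]=D6: 2-byte lead, need 1 cont bytes. acc=0x16
Byte[1]=85: continuation. acc=(acc<<6)|0x05=0x585
Completed: cp=U+0585 (starts at byte 0)
Byte[2]=E6: 3-byte lead, need 2 cont bytes. acc=0x6
Byte[3]=8C: continuation. acc=(acc<<6)|0x0C=0x18C
Byte[4]=BD: continuation. acc=(acc<<6)|0x3D=0x633D
Completed: cp=U+633D (starts at byte 2)
Byte[5]=E8: 3-byte lead, need 2 cont bytes. acc=0x8
Byte[6]=8F: continuation. acc=(acc<<6)|0x0F=0x20F
Byte[7]=BC: continuation. acc=(acc<<6)|0x3C=0x83FC
Completed: cp=U+83FC (starts at byte 5)
Byte[8]=E2: 3-byte lead, need 2 cont bytes. acc=0x2
Byte[9]=A1: continuation. acc=(acc<<6)|0x21=0xA1
Byte[10]=85: continuation. acc=(acc<<6)|0x05=0x2845
Completed: cp=U+2845 (starts at byte 8)
Byte[11]=D9: 2-byte lead, need 1 cont bytes. acc=0x19
Byte[12]=89: continuation. acc=(acc<<6)|0x09=0x649
Completed: cp=U+0649 (starts at byte 11)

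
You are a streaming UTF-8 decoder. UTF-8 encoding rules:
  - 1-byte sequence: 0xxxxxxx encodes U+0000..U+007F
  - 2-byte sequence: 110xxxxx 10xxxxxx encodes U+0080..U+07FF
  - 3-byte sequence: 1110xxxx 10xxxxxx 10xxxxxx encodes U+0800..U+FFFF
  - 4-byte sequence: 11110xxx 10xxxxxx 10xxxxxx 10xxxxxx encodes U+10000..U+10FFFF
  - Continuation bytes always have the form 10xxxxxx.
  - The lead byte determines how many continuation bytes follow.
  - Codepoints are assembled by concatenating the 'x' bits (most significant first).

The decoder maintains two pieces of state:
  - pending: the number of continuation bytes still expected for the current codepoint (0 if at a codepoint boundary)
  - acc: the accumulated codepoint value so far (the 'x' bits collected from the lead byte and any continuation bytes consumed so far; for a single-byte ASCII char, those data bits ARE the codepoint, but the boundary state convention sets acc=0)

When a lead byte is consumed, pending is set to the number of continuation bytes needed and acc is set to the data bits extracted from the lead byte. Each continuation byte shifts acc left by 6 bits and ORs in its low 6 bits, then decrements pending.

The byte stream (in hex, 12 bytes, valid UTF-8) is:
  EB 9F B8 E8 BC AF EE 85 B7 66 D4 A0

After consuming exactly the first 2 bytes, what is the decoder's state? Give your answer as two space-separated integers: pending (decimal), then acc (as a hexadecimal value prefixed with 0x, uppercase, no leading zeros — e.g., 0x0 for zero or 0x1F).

Byte[0]=EB: 3-byte lead. pending=2, acc=0xB
Byte[1]=9F: continuation. acc=(acc<<6)|0x1F=0x2DF, pending=1

Answer: 1 0x2DF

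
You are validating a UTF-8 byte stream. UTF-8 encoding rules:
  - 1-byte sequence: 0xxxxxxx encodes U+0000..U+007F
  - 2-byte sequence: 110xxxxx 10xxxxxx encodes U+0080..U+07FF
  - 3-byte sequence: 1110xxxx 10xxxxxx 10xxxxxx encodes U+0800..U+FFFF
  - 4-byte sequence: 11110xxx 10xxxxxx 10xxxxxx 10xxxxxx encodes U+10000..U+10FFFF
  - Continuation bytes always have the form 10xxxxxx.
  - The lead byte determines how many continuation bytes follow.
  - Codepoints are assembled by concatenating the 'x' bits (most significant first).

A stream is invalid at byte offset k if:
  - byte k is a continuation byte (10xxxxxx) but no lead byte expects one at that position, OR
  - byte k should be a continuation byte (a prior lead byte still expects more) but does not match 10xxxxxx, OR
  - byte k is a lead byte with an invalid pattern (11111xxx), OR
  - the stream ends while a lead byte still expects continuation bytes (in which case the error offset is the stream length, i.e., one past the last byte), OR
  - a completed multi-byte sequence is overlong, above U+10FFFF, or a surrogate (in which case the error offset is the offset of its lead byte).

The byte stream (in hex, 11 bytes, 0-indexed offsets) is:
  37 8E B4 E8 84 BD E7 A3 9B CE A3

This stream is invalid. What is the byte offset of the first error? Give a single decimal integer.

Byte[0]=37: 1-byte ASCII. cp=U+0037
Byte[1]=8E: INVALID lead byte (not 0xxx/110x/1110/11110)

Answer: 1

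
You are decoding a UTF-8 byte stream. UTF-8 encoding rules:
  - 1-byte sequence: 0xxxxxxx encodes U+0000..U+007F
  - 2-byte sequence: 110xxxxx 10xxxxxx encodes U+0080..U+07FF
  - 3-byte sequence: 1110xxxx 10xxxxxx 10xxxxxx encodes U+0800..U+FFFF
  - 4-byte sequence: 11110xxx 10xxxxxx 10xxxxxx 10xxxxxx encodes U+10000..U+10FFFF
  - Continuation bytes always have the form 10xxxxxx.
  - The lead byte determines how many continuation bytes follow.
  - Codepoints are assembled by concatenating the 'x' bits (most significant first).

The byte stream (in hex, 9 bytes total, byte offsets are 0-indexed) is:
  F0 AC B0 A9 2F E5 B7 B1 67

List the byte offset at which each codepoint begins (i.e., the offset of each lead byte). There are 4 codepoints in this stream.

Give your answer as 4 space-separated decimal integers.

Byte[0]=F0: 4-byte lead, need 3 cont bytes. acc=0x0
Byte[1]=AC: continuation. acc=(acc<<6)|0x2C=0x2C
Byte[2]=B0: continuation. acc=(acc<<6)|0x30=0xB30
Byte[3]=A9: continuation. acc=(acc<<6)|0x29=0x2CC29
Completed: cp=U+2CC29 (starts at byte 0)
Byte[4]=2F: 1-byte ASCII. cp=U+002F
Byte[5]=E5: 3-byte lead, need 2 cont bytes. acc=0x5
Byte[6]=B7: continuation. acc=(acc<<6)|0x37=0x177
Byte[7]=B1: continuation. acc=(acc<<6)|0x31=0x5DF1
Completed: cp=U+5DF1 (starts at byte 5)
Byte[8]=67: 1-byte ASCII. cp=U+0067

Answer: 0 4 5 8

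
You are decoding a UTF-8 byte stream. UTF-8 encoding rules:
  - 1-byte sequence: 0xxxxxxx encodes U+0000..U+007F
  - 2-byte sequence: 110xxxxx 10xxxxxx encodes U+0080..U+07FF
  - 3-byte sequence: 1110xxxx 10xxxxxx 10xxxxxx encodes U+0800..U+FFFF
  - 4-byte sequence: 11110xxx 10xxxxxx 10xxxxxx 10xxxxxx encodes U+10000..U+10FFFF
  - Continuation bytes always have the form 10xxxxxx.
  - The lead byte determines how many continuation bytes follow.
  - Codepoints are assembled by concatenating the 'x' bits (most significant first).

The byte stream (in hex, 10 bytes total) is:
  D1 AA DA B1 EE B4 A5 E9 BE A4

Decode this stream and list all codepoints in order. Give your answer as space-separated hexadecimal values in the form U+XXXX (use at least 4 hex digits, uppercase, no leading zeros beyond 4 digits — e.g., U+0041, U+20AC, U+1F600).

Byte[0]=D1: 2-byte lead, need 1 cont bytes. acc=0x11
Byte[1]=AA: continuation. acc=(acc<<6)|0x2A=0x46A
Completed: cp=U+046A (starts at byte 0)
Byte[2]=DA: 2-byte lead, need 1 cont bytes. acc=0x1A
Byte[3]=B1: continuation. acc=(acc<<6)|0x31=0x6B1
Completed: cp=U+06B1 (starts at byte 2)
Byte[4]=EE: 3-byte lead, need 2 cont bytes. acc=0xE
Byte[5]=B4: continuation. acc=(acc<<6)|0x34=0x3B4
Byte[6]=A5: continuation. acc=(acc<<6)|0x25=0xED25
Completed: cp=U+ED25 (starts at byte 4)
Byte[7]=E9: 3-byte lead, need 2 cont bytes. acc=0x9
Byte[8]=BE: continuation. acc=(acc<<6)|0x3E=0x27E
Byte[9]=A4: continuation. acc=(acc<<6)|0x24=0x9FA4
Completed: cp=U+9FA4 (starts at byte 7)

Answer: U+046A U+06B1 U+ED25 U+9FA4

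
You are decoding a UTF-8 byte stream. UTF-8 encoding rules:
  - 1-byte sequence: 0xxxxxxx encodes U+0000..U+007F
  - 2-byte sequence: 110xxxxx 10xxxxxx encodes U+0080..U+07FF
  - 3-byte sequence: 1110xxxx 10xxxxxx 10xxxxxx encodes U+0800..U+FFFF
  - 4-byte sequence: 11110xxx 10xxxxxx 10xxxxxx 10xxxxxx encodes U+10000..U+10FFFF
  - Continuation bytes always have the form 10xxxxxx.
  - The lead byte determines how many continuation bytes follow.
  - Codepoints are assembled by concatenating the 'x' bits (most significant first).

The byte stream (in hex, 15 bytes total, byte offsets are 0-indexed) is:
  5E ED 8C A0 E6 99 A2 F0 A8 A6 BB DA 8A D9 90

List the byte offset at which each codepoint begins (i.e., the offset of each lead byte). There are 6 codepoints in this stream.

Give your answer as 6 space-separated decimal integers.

Byte[0]=5E: 1-byte ASCII. cp=U+005E
Byte[1]=ED: 3-byte lead, need 2 cont bytes. acc=0xD
Byte[2]=8C: continuation. acc=(acc<<6)|0x0C=0x34C
Byte[3]=A0: continuation. acc=(acc<<6)|0x20=0xD320
Completed: cp=U+D320 (starts at byte 1)
Byte[4]=E6: 3-byte lead, need 2 cont bytes. acc=0x6
Byte[5]=99: continuation. acc=(acc<<6)|0x19=0x199
Byte[6]=A2: continuation. acc=(acc<<6)|0x22=0x6662
Completed: cp=U+6662 (starts at byte 4)
Byte[7]=F0: 4-byte lead, need 3 cont bytes. acc=0x0
Byte[8]=A8: continuation. acc=(acc<<6)|0x28=0x28
Byte[9]=A6: continuation. acc=(acc<<6)|0x26=0xA26
Byte[10]=BB: continuation. acc=(acc<<6)|0x3B=0x289BB
Completed: cp=U+289BB (starts at byte 7)
Byte[11]=DA: 2-byte lead, need 1 cont bytes. acc=0x1A
Byte[12]=8A: continuation. acc=(acc<<6)|0x0A=0x68A
Completed: cp=U+068A (starts at byte 11)
Byte[13]=D9: 2-byte lead, need 1 cont bytes. acc=0x19
Byte[14]=90: continuation. acc=(acc<<6)|0x10=0x650
Completed: cp=U+0650 (starts at byte 13)

Answer: 0 1 4 7 11 13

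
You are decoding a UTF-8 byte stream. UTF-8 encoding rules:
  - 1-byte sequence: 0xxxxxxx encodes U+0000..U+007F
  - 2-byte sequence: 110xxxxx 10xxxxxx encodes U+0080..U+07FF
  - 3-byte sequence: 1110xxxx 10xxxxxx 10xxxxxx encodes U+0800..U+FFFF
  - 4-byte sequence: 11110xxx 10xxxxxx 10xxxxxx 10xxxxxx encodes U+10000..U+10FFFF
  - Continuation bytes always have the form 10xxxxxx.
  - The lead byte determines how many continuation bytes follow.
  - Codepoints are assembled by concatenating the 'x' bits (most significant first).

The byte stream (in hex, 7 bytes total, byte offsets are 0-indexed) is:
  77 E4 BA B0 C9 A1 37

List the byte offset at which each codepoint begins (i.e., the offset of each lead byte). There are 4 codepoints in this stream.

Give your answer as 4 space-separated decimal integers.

Byte[0]=77: 1-byte ASCII. cp=U+0077
Byte[1]=E4: 3-byte lead, need 2 cont bytes. acc=0x4
Byte[2]=BA: continuation. acc=(acc<<6)|0x3A=0x13A
Byte[3]=B0: continuation. acc=(acc<<6)|0x30=0x4EB0
Completed: cp=U+4EB0 (starts at byte 1)
Byte[4]=C9: 2-byte lead, need 1 cont bytes. acc=0x9
Byte[5]=A1: continuation. acc=(acc<<6)|0x21=0x261
Completed: cp=U+0261 (starts at byte 4)
Byte[6]=37: 1-byte ASCII. cp=U+0037

Answer: 0 1 4 6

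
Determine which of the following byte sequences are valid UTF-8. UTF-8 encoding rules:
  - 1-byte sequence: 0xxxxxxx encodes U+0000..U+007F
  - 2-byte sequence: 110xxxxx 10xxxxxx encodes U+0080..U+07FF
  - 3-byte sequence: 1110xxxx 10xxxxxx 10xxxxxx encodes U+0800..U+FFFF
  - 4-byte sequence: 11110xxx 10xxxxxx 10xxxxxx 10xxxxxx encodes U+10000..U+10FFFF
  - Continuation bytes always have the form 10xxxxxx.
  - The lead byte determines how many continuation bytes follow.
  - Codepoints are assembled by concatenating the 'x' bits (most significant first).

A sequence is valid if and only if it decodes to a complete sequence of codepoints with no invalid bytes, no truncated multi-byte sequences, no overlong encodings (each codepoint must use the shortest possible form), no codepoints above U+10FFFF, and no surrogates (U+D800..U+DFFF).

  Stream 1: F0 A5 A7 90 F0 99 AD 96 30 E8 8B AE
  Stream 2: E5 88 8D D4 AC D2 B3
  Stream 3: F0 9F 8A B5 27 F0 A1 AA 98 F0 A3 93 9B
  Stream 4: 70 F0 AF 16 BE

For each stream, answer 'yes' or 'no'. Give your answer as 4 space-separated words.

Answer: yes yes yes no

Derivation:
Stream 1: decodes cleanly. VALID
Stream 2: decodes cleanly. VALID
Stream 3: decodes cleanly. VALID
Stream 4: error at byte offset 3. INVALID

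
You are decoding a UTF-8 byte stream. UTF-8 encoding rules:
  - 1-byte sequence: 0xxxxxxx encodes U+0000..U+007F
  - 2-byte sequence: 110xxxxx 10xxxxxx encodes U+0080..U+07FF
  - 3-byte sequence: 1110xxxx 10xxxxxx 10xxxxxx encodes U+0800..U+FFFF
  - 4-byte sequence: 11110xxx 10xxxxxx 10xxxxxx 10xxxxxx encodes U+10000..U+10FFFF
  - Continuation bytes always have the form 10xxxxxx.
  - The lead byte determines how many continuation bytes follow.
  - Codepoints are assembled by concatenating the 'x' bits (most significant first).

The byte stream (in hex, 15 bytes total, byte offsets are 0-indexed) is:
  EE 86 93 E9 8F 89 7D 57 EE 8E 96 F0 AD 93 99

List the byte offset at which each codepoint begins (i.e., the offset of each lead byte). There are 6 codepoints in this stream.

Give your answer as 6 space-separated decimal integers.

Answer: 0 3 6 7 8 11

Derivation:
Byte[0]=EE: 3-byte lead, need 2 cont bytes. acc=0xE
Byte[1]=86: continuation. acc=(acc<<6)|0x06=0x386
Byte[2]=93: continuation. acc=(acc<<6)|0x13=0xE193
Completed: cp=U+E193 (starts at byte 0)
Byte[3]=E9: 3-byte lead, need 2 cont bytes. acc=0x9
Byte[4]=8F: continuation. acc=(acc<<6)|0x0F=0x24F
Byte[5]=89: continuation. acc=(acc<<6)|0x09=0x93C9
Completed: cp=U+93C9 (starts at byte 3)
Byte[6]=7D: 1-byte ASCII. cp=U+007D
Byte[7]=57: 1-byte ASCII. cp=U+0057
Byte[8]=EE: 3-byte lead, need 2 cont bytes. acc=0xE
Byte[9]=8E: continuation. acc=(acc<<6)|0x0E=0x38E
Byte[10]=96: continuation. acc=(acc<<6)|0x16=0xE396
Completed: cp=U+E396 (starts at byte 8)
Byte[11]=F0: 4-byte lead, need 3 cont bytes. acc=0x0
Byte[12]=AD: continuation. acc=(acc<<6)|0x2D=0x2D
Byte[13]=93: continuation. acc=(acc<<6)|0x13=0xB53
Byte[14]=99: continuation. acc=(acc<<6)|0x19=0x2D4D9
Completed: cp=U+2D4D9 (starts at byte 11)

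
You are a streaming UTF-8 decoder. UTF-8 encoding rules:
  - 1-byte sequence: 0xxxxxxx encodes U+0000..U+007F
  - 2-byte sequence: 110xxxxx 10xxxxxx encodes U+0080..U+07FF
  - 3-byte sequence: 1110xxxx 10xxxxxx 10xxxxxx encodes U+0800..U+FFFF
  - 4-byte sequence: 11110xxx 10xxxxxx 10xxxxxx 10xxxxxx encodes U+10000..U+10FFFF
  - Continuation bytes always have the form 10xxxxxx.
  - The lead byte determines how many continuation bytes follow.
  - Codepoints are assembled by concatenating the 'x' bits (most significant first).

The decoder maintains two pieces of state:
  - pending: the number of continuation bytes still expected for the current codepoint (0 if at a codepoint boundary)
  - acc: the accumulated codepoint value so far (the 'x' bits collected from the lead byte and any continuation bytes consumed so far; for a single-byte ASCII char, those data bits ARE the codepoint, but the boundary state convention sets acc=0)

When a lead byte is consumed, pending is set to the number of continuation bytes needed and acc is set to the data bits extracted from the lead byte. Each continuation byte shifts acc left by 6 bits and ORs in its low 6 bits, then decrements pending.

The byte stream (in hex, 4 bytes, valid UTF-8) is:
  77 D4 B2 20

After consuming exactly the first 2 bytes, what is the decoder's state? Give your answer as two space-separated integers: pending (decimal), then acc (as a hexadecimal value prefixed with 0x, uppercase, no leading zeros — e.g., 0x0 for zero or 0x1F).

Byte[0]=77: 1-byte. pending=0, acc=0x0
Byte[1]=D4: 2-byte lead. pending=1, acc=0x14

Answer: 1 0x14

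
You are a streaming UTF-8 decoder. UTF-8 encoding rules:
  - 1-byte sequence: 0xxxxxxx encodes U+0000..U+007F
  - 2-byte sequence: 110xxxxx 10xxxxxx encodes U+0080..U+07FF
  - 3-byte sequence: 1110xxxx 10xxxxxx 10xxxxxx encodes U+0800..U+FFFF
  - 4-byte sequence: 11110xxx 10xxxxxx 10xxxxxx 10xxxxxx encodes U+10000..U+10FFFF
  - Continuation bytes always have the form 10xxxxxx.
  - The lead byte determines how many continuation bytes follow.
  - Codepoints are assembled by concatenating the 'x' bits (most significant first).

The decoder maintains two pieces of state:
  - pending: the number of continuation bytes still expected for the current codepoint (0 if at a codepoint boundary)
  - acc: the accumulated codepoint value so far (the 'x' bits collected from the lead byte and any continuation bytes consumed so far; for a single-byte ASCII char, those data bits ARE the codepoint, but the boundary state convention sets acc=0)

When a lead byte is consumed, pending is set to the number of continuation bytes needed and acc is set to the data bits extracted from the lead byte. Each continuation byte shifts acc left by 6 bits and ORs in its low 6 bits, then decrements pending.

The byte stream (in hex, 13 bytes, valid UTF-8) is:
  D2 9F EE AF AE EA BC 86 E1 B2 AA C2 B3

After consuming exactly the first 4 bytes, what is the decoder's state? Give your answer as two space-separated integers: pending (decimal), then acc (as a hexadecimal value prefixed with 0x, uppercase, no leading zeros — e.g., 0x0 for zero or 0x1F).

Byte[0]=D2: 2-byte lead. pending=1, acc=0x12
Byte[1]=9F: continuation. acc=(acc<<6)|0x1F=0x49F, pending=0
Byte[2]=EE: 3-byte lead. pending=2, acc=0xE
Byte[3]=AF: continuation. acc=(acc<<6)|0x2F=0x3AF, pending=1

Answer: 1 0x3AF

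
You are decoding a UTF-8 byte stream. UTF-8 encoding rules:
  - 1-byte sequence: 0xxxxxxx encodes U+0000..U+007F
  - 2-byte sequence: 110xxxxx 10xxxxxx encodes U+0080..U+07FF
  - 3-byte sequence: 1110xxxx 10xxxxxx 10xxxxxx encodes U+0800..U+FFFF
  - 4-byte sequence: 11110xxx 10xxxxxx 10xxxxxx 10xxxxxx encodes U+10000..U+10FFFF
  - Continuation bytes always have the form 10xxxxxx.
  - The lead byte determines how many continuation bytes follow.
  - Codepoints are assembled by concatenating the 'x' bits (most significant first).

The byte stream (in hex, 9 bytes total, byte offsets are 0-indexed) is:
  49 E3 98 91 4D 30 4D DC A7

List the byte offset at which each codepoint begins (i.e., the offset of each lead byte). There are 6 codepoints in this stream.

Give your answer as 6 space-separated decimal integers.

Answer: 0 1 4 5 6 7

Derivation:
Byte[0]=49: 1-byte ASCII. cp=U+0049
Byte[1]=E3: 3-byte lead, need 2 cont bytes. acc=0x3
Byte[2]=98: continuation. acc=(acc<<6)|0x18=0xD8
Byte[3]=91: continuation. acc=(acc<<6)|0x11=0x3611
Completed: cp=U+3611 (starts at byte 1)
Byte[4]=4D: 1-byte ASCII. cp=U+004D
Byte[5]=30: 1-byte ASCII. cp=U+0030
Byte[6]=4D: 1-byte ASCII. cp=U+004D
Byte[7]=DC: 2-byte lead, need 1 cont bytes. acc=0x1C
Byte[8]=A7: continuation. acc=(acc<<6)|0x27=0x727
Completed: cp=U+0727 (starts at byte 7)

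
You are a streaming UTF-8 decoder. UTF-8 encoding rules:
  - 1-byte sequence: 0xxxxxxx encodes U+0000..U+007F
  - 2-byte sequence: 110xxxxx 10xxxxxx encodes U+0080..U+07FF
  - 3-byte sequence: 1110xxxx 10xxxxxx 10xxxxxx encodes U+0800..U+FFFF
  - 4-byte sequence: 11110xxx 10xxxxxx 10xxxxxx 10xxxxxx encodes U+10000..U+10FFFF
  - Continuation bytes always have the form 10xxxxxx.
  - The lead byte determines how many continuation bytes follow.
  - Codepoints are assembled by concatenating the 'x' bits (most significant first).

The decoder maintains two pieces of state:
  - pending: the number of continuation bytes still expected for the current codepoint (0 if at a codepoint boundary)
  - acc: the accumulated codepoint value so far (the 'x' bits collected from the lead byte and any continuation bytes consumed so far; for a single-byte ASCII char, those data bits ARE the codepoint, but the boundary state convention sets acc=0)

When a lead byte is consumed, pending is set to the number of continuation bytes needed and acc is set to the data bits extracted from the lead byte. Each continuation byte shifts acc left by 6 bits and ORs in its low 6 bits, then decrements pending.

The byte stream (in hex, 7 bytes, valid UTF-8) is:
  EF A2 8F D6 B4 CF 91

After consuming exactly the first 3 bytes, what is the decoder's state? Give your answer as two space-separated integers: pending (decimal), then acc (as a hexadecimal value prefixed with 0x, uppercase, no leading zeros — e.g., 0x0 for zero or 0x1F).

Answer: 0 0xF88F

Derivation:
Byte[0]=EF: 3-byte lead. pending=2, acc=0xF
Byte[1]=A2: continuation. acc=(acc<<6)|0x22=0x3E2, pending=1
Byte[2]=8F: continuation. acc=(acc<<6)|0x0F=0xF88F, pending=0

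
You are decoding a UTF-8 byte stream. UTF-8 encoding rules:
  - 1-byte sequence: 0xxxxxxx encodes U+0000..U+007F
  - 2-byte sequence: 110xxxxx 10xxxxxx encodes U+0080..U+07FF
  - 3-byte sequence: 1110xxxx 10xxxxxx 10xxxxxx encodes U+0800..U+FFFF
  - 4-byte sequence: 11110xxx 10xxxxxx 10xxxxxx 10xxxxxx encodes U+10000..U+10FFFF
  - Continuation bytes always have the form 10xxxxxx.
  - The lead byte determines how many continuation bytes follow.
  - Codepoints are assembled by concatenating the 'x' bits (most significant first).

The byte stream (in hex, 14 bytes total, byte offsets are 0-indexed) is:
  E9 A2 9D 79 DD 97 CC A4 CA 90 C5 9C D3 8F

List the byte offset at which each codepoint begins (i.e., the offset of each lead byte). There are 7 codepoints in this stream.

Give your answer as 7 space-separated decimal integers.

Byte[0]=E9: 3-byte lead, need 2 cont bytes. acc=0x9
Byte[1]=A2: continuation. acc=(acc<<6)|0x22=0x262
Byte[2]=9D: continuation. acc=(acc<<6)|0x1D=0x989D
Completed: cp=U+989D (starts at byte 0)
Byte[3]=79: 1-byte ASCII. cp=U+0079
Byte[4]=DD: 2-byte lead, need 1 cont bytes. acc=0x1D
Byte[5]=97: continuation. acc=(acc<<6)|0x17=0x757
Completed: cp=U+0757 (starts at byte 4)
Byte[6]=CC: 2-byte lead, need 1 cont bytes. acc=0xC
Byte[7]=A4: continuation. acc=(acc<<6)|0x24=0x324
Completed: cp=U+0324 (starts at byte 6)
Byte[8]=CA: 2-byte lead, need 1 cont bytes. acc=0xA
Byte[9]=90: continuation. acc=(acc<<6)|0x10=0x290
Completed: cp=U+0290 (starts at byte 8)
Byte[10]=C5: 2-byte lead, need 1 cont bytes. acc=0x5
Byte[11]=9C: continuation. acc=(acc<<6)|0x1C=0x15C
Completed: cp=U+015C (starts at byte 10)
Byte[12]=D3: 2-byte lead, need 1 cont bytes. acc=0x13
Byte[13]=8F: continuation. acc=(acc<<6)|0x0F=0x4CF
Completed: cp=U+04CF (starts at byte 12)

Answer: 0 3 4 6 8 10 12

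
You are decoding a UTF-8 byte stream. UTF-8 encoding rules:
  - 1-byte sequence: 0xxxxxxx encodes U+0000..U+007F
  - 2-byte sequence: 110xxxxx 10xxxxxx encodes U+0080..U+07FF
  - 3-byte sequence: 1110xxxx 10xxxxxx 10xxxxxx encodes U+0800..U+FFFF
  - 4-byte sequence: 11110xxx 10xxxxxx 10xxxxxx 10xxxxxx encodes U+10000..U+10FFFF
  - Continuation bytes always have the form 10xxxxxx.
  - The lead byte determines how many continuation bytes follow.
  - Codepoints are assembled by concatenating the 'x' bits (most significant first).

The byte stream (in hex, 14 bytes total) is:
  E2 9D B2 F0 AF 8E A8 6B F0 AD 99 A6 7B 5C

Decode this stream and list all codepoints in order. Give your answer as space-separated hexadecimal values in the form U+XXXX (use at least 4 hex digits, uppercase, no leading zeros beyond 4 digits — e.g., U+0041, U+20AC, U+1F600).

Answer: U+2772 U+2F3A8 U+006B U+2D666 U+007B U+005C

Derivation:
Byte[0]=E2: 3-byte lead, need 2 cont bytes. acc=0x2
Byte[1]=9D: continuation. acc=(acc<<6)|0x1D=0x9D
Byte[2]=B2: continuation. acc=(acc<<6)|0x32=0x2772
Completed: cp=U+2772 (starts at byte 0)
Byte[3]=F0: 4-byte lead, need 3 cont bytes. acc=0x0
Byte[4]=AF: continuation. acc=(acc<<6)|0x2F=0x2F
Byte[5]=8E: continuation. acc=(acc<<6)|0x0E=0xBCE
Byte[6]=A8: continuation. acc=(acc<<6)|0x28=0x2F3A8
Completed: cp=U+2F3A8 (starts at byte 3)
Byte[7]=6B: 1-byte ASCII. cp=U+006B
Byte[8]=F0: 4-byte lead, need 3 cont bytes. acc=0x0
Byte[9]=AD: continuation. acc=(acc<<6)|0x2D=0x2D
Byte[10]=99: continuation. acc=(acc<<6)|0x19=0xB59
Byte[11]=A6: continuation. acc=(acc<<6)|0x26=0x2D666
Completed: cp=U+2D666 (starts at byte 8)
Byte[12]=7B: 1-byte ASCII. cp=U+007B
Byte[13]=5C: 1-byte ASCII. cp=U+005C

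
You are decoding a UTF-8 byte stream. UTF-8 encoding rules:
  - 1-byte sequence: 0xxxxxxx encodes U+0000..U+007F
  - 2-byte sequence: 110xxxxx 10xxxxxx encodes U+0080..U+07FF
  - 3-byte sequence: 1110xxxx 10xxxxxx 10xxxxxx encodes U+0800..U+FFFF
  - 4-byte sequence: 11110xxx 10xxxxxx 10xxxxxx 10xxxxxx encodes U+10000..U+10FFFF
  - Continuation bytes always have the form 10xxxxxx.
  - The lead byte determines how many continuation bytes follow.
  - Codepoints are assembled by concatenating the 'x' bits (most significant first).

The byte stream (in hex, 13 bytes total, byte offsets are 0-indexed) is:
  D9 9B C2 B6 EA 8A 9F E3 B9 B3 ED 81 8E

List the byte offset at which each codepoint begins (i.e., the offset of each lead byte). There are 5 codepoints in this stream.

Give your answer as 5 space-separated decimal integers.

Answer: 0 2 4 7 10

Derivation:
Byte[0]=D9: 2-byte lead, need 1 cont bytes. acc=0x19
Byte[1]=9B: continuation. acc=(acc<<6)|0x1B=0x65B
Completed: cp=U+065B (starts at byte 0)
Byte[2]=C2: 2-byte lead, need 1 cont bytes. acc=0x2
Byte[3]=B6: continuation. acc=(acc<<6)|0x36=0xB6
Completed: cp=U+00B6 (starts at byte 2)
Byte[4]=EA: 3-byte lead, need 2 cont bytes. acc=0xA
Byte[5]=8A: continuation. acc=(acc<<6)|0x0A=0x28A
Byte[6]=9F: continuation. acc=(acc<<6)|0x1F=0xA29F
Completed: cp=U+A29F (starts at byte 4)
Byte[7]=E3: 3-byte lead, need 2 cont bytes. acc=0x3
Byte[8]=B9: continuation. acc=(acc<<6)|0x39=0xF9
Byte[9]=B3: continuation. acc=(acc<<6)|0x33=0x3E73
Completed: cp=U+3E73 (starts at byte 7)
Byte[10]=ED: 3-byte lead, need 2 cont bytes. acc=0xD
Byte[11]=81: continuation. acc=(acc<<6)|0x01=0x341
Byte[12]=8E: continuation. acc=(acc<<6)|0x0E=0xD04E
Completed: cp=U+D04E (starts at byte 10)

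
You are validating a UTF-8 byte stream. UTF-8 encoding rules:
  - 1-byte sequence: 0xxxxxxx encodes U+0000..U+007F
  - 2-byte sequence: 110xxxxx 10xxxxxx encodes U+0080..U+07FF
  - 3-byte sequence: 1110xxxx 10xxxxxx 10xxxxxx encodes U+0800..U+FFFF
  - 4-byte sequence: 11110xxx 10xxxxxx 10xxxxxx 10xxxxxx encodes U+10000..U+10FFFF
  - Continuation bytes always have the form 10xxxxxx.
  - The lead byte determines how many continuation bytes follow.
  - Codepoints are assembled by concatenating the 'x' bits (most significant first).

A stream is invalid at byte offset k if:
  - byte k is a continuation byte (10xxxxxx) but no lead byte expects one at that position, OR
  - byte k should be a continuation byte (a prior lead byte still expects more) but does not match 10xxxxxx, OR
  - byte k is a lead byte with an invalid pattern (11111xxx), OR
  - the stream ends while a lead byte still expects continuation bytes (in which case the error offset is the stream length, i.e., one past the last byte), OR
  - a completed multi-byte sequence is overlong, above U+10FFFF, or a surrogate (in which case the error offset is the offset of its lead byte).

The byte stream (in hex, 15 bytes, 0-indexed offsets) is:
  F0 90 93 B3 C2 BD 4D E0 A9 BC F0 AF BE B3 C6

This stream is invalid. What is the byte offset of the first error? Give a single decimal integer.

Answer: 15

Derivation:
Byte[0]=F0: 4-byte lead, need 3 cont bytes. acc=0x0
Byte[1]=90: continuation. acc=(acc<<6)|0x10=0x10
Byte[2]=93: continuation. acc=(acc<<6)|0x13=0x413
Byte[3]=B3: continuation. acc=(acc<<6)|0x33=0x104F3
Completed: cp=U+104F3 (starts at byte 0)
Byte[4]=C2: 2-byte lead, need 1 cont bytes. acc=0x2
Byte[5]=BD: continuation. acc=(acc<<6)|0x3D=0xBD
Completed: cp=U+00BD (starts at byte 4)
Byte[6]=4D: 1-byte ASCII. cp=U+004D
Byte[7]=E0: 3-byte lead, need 2 cont bytes. acc=0x0
Byte[8]=A9: continuation. acc=(acc<<6)|0x29=0x29
Byte[9]=BC: continuation. acc=(acc<<6)|0x3C=0xA7C
Completed: cp=U+0A7C (starts at byte 7)
Byte[10]=F0: 4-byte lead, need 3 cont bytes. acc=0x0
Byte[11]=AF: continuation. acc=(acc<<6)|0x2F=0x2F
Byte[12]=BE: continuation. acc=(acc<<6)|0x3E=0xBFE
Byte[13]=B3: continuation. acc=(acc<<6)|0x33=0x2FFB3
Completed: cp=U+2FFB3 (starts at byte 10)
Byte[14]=C6: 2-byte lead, need 1 cont bytes. acc=0x6
Byte[15]: stream ended, expected continuation. INVALID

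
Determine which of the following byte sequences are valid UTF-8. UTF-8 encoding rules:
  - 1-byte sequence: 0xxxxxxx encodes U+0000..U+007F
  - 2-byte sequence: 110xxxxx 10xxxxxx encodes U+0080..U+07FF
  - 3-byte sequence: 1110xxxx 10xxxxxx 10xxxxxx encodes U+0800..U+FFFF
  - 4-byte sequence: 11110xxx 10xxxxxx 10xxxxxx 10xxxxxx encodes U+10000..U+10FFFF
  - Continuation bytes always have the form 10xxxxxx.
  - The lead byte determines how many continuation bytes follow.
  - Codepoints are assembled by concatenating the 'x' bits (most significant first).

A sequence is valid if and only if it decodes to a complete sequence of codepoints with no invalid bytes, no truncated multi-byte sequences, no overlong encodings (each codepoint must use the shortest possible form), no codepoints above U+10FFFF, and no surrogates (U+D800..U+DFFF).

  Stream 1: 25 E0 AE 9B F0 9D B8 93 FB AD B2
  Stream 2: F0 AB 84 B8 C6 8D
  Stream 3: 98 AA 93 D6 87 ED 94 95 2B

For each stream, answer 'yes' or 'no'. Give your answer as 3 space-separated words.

Stream 1: error at byte offset 8. INVALID
Stream 2: decodes cleanly. VALID
Stream 3: error at byte offset 0. INVALID

Answer: no yes no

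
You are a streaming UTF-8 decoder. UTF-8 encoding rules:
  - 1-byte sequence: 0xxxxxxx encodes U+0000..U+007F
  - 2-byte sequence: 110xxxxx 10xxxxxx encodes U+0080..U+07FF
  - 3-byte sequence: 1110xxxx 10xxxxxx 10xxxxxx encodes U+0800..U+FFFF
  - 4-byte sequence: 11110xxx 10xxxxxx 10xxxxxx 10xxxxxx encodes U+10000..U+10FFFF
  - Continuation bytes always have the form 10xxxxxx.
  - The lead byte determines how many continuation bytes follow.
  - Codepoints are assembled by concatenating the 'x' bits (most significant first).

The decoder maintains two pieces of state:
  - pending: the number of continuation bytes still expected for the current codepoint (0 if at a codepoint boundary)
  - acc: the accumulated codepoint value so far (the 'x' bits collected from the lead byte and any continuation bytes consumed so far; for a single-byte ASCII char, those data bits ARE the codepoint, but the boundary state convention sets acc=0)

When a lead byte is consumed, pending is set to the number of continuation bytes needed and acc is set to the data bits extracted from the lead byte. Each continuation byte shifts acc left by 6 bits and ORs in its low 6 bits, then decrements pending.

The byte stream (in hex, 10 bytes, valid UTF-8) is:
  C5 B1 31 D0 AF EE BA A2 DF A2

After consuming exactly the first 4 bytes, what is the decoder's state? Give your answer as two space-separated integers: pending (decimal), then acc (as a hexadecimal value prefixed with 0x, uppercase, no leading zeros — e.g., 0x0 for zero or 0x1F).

Answer: 1 0x10

Derivation:
Byte[0]=C5: 2-byte lead. pending=1, acc=0x5
Byte[1]=B1: continuation. acc=(acc<<6)|0x31=0x171, pending=0
Byte[2]=31: 1-byte. pending=0, acc=0x0
Byte[3]=D0: 2-byte lead. pending=1, acc=0x10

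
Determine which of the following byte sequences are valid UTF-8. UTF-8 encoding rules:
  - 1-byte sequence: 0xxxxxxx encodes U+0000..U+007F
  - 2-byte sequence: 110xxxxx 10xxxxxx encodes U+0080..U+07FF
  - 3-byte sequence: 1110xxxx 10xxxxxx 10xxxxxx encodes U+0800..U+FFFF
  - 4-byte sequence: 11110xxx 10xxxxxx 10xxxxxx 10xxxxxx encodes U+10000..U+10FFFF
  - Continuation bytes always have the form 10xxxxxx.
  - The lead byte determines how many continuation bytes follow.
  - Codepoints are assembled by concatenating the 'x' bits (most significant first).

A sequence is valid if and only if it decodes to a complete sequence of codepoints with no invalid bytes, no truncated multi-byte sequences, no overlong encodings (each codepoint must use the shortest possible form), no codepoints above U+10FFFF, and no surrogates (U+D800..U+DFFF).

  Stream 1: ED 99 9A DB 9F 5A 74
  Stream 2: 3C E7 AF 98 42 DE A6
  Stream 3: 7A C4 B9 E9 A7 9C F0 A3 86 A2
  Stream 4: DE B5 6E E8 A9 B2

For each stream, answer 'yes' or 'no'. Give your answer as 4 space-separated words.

Stream 1: decodes cleanly. VALID
Stream 2: decodes cleanly. VALID
Stream 3: decodes cleanly. VALID
Stream 4: decodes cleanly. VALID

Answer: yes yes yes yes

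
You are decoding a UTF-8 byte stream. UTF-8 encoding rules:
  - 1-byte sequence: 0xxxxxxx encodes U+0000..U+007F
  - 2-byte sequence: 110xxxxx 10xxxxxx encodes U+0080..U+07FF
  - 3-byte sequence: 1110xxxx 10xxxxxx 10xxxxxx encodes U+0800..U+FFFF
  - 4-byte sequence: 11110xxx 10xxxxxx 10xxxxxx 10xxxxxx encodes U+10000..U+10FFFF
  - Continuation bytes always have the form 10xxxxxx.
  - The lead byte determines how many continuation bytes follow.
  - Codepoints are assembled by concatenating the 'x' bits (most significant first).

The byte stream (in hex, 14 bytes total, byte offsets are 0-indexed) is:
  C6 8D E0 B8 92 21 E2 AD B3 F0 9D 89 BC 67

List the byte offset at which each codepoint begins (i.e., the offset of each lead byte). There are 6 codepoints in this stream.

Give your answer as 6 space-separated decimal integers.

Byte[0]=C6: 2-byte lead, need 1 cont bytes. acc=0x6
Byte[1]=8D: continuation. acc=(acc<<6)|0x0D=0x18D
Completed: cp=U+018D (starts at byte 0)
Byte[2]=E0: 3-byte lead, need 2 cont bytes. acc=0x0
Byte[3]=B8: continuation. acc=(acc<<6)|0x38=0x38
Byte[4]=92: continuation. acc=(acc<<6)|0x12=0xE12
Completed: cp=U+0E12 (starts at byte 2)
Byte[5]=21: 1-byte ASCII. cp=U+0021
Byte[6]=E2: 3-byte lead, need 2 cont bytes. acc=0x2
Byte[7]=AD: continuation. acc=(acc<<6)|0x2D=0xAD
Byte[8]=B3: continuation. acc=(acc<<6)|0x33=0x2B73
Completed: cp=U+2B73 (starts at byte 6)
Byte[9]=F0: 4-byte lead, need 3 cont bytes. acc=0x0
Byte[10]=9D: continuation. acc=(acc<<6)|0x1D=0x1D
Byte[11]=89: continuation. acc=(acc<<6)|0x09=0x749
Byte[12]=BC: continuation. acc=(acc<<6)|0x3C=0x1D27C
Completed: cp=U+1D27C (starts at byte 9)
Byte[13]=67: 1-byte ASCII. cp=U+0067

Answer: 0 2 5 6 9 13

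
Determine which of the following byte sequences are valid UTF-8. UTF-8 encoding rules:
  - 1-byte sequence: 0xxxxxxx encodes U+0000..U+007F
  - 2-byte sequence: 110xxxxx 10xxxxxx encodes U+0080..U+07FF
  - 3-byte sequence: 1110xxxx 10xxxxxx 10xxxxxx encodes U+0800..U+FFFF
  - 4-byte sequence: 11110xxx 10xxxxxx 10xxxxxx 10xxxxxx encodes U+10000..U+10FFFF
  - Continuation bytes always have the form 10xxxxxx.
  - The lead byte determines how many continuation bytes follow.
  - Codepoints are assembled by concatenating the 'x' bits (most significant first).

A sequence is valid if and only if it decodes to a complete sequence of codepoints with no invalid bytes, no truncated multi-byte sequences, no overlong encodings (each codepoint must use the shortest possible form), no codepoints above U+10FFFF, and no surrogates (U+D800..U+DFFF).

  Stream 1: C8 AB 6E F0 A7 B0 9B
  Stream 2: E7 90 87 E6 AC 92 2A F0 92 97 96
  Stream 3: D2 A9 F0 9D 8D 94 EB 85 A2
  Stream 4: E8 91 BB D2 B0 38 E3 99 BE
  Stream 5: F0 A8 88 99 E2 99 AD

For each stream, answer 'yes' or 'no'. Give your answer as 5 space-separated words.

Stream 1: decodes cleanly. VALID
Stream 2: decodes cleanly. VALID
Stream 3: decodes cleanly. VALID
Stream 4: decodes cleanly. VALID
Stream 5: decodes cleanly. VALID

Answer: yes yes yes yes yes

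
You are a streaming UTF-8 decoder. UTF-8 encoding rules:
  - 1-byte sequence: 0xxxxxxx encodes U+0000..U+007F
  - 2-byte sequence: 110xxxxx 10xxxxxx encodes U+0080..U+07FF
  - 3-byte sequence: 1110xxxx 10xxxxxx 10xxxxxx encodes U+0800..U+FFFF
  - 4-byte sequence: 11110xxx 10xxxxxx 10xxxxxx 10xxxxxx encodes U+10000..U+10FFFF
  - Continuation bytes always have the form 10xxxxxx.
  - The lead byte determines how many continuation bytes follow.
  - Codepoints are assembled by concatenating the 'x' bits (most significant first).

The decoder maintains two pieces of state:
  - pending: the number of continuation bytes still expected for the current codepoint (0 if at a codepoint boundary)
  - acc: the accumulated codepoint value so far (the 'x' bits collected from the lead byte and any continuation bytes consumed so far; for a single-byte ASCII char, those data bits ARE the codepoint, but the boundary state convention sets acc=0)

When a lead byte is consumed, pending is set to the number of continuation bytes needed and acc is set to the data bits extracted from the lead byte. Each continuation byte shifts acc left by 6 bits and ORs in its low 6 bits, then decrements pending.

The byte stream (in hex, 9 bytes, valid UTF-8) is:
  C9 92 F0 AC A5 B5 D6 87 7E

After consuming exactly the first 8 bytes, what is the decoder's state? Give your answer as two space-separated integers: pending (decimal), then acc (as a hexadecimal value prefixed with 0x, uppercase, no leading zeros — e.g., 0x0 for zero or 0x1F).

Answer: 0 0x587

Derivation:
Byte[0]=C9: 2-byte lead. pending=1, acc=0x9
Byte[1]=92: continuation. acc=(acc<<6)|0x12=0x252, pending=0
Byte[2]=F0: 4-byte lead. pending=3, acc=0x0
Byte[3]=AC: continuation. acc=(acc<<6)|0x2C=0x2C, pending=2
Byte[4]=A5: continuation. acc=(acc<<6)|0x25=0xB25, pending=1
Byte[5]=B5: continuation. acc=(acc<<6)|0x35=0x2C975, pending=0
Byte[6]=D6: 2-byte lead. pending=1, acc=0x16
Byte[7]=87: continuation. acc=(acc<<6)|0x07=0x587, pending=0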